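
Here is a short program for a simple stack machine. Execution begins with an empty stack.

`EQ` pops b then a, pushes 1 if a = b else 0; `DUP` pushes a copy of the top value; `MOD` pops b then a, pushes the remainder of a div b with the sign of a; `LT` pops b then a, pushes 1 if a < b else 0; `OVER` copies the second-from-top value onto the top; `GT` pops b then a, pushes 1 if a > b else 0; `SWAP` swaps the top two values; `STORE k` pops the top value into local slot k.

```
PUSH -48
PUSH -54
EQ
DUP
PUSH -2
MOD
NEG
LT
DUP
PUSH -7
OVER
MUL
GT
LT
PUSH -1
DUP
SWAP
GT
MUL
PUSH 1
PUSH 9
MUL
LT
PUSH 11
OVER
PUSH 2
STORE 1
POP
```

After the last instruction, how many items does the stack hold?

PUSH -48 -> -48
PUSH -54 -> -48 -54
EQ       -> 0
DUP      -> 0 0
PUSH -2  -> 0 0 -2
MOD      -> 0 0
NEG      -> 0 0
LT       -> 0
DUP      -> 0 0
PUSH -7  -> 0 0 -7
OVER     -> 0 0 -7 0
MUL      -> 0 0 0
GT       -> 0 0
LT       -> 0
PUSH -1  -> 0 -1
DUP      -> 0 -1 -1
SWAP     -> 0 -1 -1
GT       -> 0 0
MUL      -> 0
PUSH 1   -> 0 1
PUSH 9   -> 0 1 9
MUL      -> 0 9
LT       -> 1
PUSH 11  -> 1 11
OVER     -> 1 11 1
PUSH 2   -> 1 11 1 2
STORE 1  -> 1 11 1
POP      -> 1 11

2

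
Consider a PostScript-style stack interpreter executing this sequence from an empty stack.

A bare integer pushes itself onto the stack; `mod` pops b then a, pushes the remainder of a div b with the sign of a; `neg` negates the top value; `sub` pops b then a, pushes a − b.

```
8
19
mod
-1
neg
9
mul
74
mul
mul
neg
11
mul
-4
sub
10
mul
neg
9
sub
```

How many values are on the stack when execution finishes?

8   -> [8]
19  -> [8, 19]
mod -> [8]
-1  -> [8, -1]
neg -> [8, 1]
9   -> [8, 1, 9]
mul -> [8, 9]
74  -> [8, 9, 74]
mul -> [8, 666]
mul -> [5328]
neg -> [-5328]
11  -> [-5328, 11]
mul -> [-58608]
-4  -> [-58608, -4]
sub -> [-58604]
10  -> [-58604, 10]
mul -> [-586040]
neg -> [586040]
9   -> [586040, 9]
sub -> [586031]

1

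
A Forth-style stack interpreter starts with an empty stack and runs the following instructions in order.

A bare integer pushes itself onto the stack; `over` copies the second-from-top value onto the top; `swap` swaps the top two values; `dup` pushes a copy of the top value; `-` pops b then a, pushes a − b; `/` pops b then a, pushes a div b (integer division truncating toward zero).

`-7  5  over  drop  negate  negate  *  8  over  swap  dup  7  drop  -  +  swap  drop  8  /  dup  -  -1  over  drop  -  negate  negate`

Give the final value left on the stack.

-7     -> -7
5      -> -7 5
over   -> -7 5 -7
drop   -> -7 5
negate -> -7 -5
negate -> -7 5
*      -> -35
8      -> -35 8
over   -> -35 8 -35
swap   -> -35 -35 8
dup    -> -35 -35 8 8
7      -> -35 -35 8 8 7
drop   -> -35 -35 8 8
-      -> -35 -35 0
+      -> -35 -35
swap   -> -35 -35
drop   -> -35
8      -> -35 8
/      -> -4
dup    -> -4 -4
-      -> 0
-1     -> 0 -1
over   -> 0 -1 0
drop   -> 0 -1
-      -> 1
negate -> -1
negate -> 1

1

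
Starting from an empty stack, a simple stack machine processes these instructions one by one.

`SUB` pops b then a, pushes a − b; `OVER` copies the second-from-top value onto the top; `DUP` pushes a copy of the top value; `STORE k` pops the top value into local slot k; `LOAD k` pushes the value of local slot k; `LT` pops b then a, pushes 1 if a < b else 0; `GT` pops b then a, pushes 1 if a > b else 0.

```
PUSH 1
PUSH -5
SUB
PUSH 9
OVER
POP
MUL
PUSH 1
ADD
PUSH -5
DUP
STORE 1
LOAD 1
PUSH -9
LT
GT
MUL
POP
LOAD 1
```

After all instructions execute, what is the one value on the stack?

-5

PUSH 1   1
PUSH -5  1 -5
SUB      6
PUSH 9   6 9
OVER     6 9 6
POP      6 9
MUL      54
PUSH 1   54 1
ADD      55
PUSH -5  55 -5
DUP      55 -5 -5
STORE 1  55 -5
LOAD 1   55 -5 -5
PUSH -9  55 -5 -5 -9
LT       55 -5 0
GT       55 0
MUL      0
POP      (empty)
LOAD 1   -5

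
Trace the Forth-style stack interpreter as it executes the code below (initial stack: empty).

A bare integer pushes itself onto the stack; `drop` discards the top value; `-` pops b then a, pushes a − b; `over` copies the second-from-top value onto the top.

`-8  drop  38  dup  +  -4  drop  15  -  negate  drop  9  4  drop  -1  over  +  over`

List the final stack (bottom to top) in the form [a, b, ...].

[9, 8, 9]

-8     : -8
drop   : (empty)
38     : 38
dup    : 38 38
+      : 76
-4     : 76 -4
drop   : 76
15     : 76 15
-      : 61
negate : -61
drop   : (empty)
9      : 9
4      : 9 4
drop   : 9
-1     : 9 -1
over   : 9 -1 9
+      : 9 8
over   : 9 8 9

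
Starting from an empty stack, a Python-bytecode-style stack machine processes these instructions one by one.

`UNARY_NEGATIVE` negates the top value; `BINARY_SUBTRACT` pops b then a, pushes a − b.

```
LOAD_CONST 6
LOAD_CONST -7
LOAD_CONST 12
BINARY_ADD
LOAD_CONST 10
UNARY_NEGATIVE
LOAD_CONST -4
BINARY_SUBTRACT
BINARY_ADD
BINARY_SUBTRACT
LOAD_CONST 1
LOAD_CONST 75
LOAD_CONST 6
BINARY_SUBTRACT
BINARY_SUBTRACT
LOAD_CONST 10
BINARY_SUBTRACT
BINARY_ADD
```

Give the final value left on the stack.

-71

LOAD_CONST 6     [6]
LOAD_CONST -7    [6, -7]
LOAD_CONST 12    [6, -7, 12]
BINARY_ADD       [6, 5]
LOAD_CONST 10    [6, 5, 10]
UNARY_NEGATIVE   [6, 5, -10]
LOAD_CONST -4    [6, 5, -10, -4]
BINARY_SUBTRACT  [6, 5, -6]
BINARY_ADD       [6, -1]
BINARY_SUBTRACT  [7]
LOAD_CONST 1     [7, 1]
LOAD_CONST 75    [7, 1, 75]
LOAD_CONST 6     [7, 1, 75, 6]
BINARY_SUBTRACT  [7, 1, 69]
BINARY_SUBTRACT  [7, -68]
LOAD_CONST 10    [7, -68, 10]
BINARY_SUBTRACT  [7, -78]
BINARY_ADD       [-71]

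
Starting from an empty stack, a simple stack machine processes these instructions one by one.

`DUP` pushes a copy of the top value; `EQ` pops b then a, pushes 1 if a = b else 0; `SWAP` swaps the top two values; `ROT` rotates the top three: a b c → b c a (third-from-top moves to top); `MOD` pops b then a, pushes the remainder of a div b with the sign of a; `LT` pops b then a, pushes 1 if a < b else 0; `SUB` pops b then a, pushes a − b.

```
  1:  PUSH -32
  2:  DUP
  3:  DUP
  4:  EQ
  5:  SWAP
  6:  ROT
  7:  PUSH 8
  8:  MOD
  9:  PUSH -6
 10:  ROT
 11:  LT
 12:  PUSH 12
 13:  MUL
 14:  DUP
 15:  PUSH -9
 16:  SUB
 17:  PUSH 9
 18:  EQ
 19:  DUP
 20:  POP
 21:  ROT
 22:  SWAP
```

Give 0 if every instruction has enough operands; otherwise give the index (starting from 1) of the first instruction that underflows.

6

PUSH -32  -32
DUP       -32 -32
DUP       -32 -32 -32
EQ        -32 1
SWAP      1 -32
ROT  — needs 3 operands, stack has 2 → underflow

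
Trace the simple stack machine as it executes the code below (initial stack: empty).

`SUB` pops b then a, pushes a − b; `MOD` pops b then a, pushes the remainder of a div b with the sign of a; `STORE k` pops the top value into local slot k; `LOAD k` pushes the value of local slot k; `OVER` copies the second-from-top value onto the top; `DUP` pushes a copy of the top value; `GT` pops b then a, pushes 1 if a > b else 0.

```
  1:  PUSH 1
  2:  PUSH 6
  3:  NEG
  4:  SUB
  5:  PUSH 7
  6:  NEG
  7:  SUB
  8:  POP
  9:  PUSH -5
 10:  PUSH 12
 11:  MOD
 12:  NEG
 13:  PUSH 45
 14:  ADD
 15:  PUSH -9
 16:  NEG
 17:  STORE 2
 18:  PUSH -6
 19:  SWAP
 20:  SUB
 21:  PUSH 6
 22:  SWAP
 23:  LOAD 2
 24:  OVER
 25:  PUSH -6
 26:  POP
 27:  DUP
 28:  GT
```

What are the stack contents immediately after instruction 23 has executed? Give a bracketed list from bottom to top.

[6, -56, 9]

PUSH 1  -> [1]
PUSH 6  -> [1, 6]
NEG     -> [1, -6]
SUB     -> [7]
PUSH 7  -> [7, 7]
NEG     -> [7, -7]
SUB     -> [14]
POP     -> []
PUSH -5 -> [-5]
PUSH 12 -> [-5, 12]
MOD     -> [-5]
NEG     -> [5]
PUSH 45 -> [5, 45]
ADD     -> [50]
PUSH -9 -> [50, -9]
NEG     -> [50, 9]
STORE 2 -> [50]
PUSH -6 -> [50, -6]
SWAP    -> [-6, 50]
SUB     -> [-56]
PUSH 6  -> [-56, 6]
SWAP    -> [6, -56]
LOAD 2  -> [6, -56, 9]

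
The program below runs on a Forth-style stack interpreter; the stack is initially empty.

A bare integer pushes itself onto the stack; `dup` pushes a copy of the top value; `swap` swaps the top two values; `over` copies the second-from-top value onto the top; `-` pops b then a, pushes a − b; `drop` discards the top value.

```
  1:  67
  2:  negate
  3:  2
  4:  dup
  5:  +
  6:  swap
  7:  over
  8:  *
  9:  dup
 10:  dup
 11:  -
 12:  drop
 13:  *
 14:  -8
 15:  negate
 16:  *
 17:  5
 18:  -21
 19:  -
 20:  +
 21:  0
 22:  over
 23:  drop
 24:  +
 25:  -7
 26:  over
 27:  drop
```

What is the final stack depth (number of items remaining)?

67     -> [67]
negate -> [-67]
2      -> [-67, 2]
dup    -> [-67, 2, 2]
+      -> [-67, 4]
swap   -> [4, -67]
over   -> [4, -67, 4]
*      -> [4, -268]
dup    -> [4, -268, -268]
dup    -> [4, -268, -268, -268]
-      -> [4, -268, 0]
drop   -> [4, -268]
*      -> [-1072]
-8     -> [-1072, -8]
negate -> [-1072, 8]
*      -> [-8576]
5      -> [-8576, 5]
-21    -> [-8576, 5, -21]
-      -> [-8576, 26]
+      -> [-8550]
0      -> [-8550, 0]
over   -> [-8550, 0, -8550]
drop   -> [-8550, 0]
+      -> [-8550]
-7     -> [-8550, -7]
over   -> [-8550, -7, -8550]
drop   -> [-8550, -7]

2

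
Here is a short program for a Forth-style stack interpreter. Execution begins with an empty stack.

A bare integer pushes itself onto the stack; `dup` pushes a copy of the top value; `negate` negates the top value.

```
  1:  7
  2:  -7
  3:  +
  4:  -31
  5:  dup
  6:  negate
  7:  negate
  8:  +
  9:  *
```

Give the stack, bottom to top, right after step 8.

7      : [7]
-7     : [7, -7]
+      : [0]
-31    : [0, -31]
dup    : [0, -31, -31]
negate : [0, -31, 31]
negate : [0, -31, -31]
+      : [0, -62]

[0, -62]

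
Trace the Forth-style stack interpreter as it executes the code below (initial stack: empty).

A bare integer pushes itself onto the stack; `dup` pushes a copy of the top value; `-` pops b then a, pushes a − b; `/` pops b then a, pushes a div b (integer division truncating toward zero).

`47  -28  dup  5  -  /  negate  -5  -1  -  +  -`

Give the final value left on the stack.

47      47
-28     47 -28
dup     47 -28 -28
5       47 -28 -28 5
-       47 -28 -33
/       47 0
negate  47 0
-5      47 0 -5
-1      47 0 -5 -1
-       47 0 -4
+       47 -4
-       51

51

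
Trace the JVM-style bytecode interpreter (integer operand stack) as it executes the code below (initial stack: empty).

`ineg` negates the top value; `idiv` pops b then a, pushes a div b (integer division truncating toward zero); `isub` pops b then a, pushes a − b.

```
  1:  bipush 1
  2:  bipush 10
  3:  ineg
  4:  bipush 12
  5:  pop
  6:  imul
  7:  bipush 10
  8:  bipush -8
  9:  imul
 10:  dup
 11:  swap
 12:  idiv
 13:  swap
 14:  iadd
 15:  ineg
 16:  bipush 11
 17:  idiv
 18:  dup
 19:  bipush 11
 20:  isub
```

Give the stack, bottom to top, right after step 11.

bipush 1  -> [1]
bipush 10 -> [1, 10]
ineg      -> [1, -10]
bipush 12 -> [1, -10, 12]
pop       -> [1, -10]
imul      -> [-10]
bipush 10 -> [-10, 10]
bipush -8 -> [-10, 10, -8]
imul      -> [-10, -80]
dup       -> [-10, -80, -80]
swap      -> [-10, -80, -80]

[-10, -80, -80]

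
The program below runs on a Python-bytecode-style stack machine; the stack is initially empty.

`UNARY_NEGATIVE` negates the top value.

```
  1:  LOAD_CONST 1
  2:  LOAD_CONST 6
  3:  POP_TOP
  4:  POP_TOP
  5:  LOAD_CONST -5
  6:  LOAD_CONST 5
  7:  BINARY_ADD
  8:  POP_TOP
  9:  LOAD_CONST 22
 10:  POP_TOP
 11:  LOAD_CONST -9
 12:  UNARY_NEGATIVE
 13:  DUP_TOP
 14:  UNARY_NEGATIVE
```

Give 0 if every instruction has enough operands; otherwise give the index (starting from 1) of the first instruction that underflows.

0

LOAD_CONST 1    [1]
LOAD_CONST 6    [1, 6]
POP_TOP         [1]
POP_TOP         []
LOAD_CONST -5   [-5]
LOAD_CONST 5    [-5, 5]
BINARY_ADD      [0]
POP_TOP         []
LOAD_CONST 22   [22]
POP_TOP         []
LOAD_CONST -9   [-9]
UNARY_NEGATIVE  [9]
DUP_TOP         [9, 9]
UNARY_NEGATIVE  [9, -9]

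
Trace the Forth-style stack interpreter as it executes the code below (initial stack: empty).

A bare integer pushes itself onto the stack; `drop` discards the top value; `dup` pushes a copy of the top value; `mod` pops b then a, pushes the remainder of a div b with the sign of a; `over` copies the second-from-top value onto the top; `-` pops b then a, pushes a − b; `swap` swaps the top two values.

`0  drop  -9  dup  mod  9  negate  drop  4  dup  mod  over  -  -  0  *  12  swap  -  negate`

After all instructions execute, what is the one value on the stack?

-12

0      -> 0
drop   -> (empty)
-9     -> -9
dup    -> -9 -9
mod    -> 0
9      -> 0 9
negate -> 0 -9
drop   -> 0
4      -> 0 4
dup    -> 0 4 4
mod    -> 0 0
over   -> 0 0 0
-      -> 0 0
-      -> 0
0      -> 0 0
*      -> 0
12     -> 0 12
swap   -> 12 0
-      -> 12
negate -> -12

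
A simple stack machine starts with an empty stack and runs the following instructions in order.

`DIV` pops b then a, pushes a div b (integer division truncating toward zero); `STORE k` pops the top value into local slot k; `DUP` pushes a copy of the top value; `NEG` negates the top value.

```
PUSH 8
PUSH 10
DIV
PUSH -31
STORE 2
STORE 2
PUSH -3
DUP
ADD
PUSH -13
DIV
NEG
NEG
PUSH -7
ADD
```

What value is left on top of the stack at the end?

-7

PUSH 8   → [8]
PUSH 10  → [8, 10]
DIV      → [0]
PUSH -31 → [0, -31]
STORE 2  → [0]
STORE 2  → []
PUSH -3  → [-3]
DUP      → [-3, -3]
ADD      → [-6]
PUSH -13 → [-6, -13]
DIV      → [0]
NEG      → [0]
NEG      → [0]
PUSH -7  → [0, -7]
ADD      → [-7]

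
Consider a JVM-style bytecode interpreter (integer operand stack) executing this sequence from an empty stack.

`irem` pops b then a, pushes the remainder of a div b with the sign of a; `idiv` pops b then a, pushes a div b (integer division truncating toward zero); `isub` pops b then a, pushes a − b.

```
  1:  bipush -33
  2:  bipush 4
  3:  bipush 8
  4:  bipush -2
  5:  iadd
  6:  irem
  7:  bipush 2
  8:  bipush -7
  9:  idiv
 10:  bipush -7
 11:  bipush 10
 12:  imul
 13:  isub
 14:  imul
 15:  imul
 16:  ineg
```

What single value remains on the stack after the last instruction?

bipush -33 → -33
bipush 4   → -33 4
bipush 8   → -33 4 8
bipush -2  → -33 4 8 -2
iadd       → -33 4 6
irem       → -33 4
bipush 2   → -33 4 2
bipush -7  → -33 4 2 -7
idiv       → -33 4 0
bipush -7  → -33 4 0 -7
bipush 10  → -33 4 0 -7 10
imul       → -33 4 0 -70
isub       → -33 4 70
imul       → -33 280
imul       → -9240
ineg       → 9240

9240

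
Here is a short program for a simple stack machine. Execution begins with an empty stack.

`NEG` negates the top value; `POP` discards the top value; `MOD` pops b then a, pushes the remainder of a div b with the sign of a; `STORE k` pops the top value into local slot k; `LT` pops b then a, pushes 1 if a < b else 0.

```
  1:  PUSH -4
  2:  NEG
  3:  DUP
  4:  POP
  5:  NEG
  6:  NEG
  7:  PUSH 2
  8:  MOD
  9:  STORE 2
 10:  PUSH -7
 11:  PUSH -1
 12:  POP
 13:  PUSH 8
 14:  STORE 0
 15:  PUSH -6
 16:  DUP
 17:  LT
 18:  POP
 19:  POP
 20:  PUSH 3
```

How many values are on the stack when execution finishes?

PUSH -4  -4
NEG      4
DUP      4 4
POP      4
NEG      -4
NEG      4
PUSH 2   4 2
MOD      0
STORE 2  (empty)
PUSH -7  -7
PUSH -1  -7 -1
POP      -7
PUSH 8   -7 8
STORE 0  -7
PUSH -6  -7 -6
DUP      -7 -6 -6
LT       -7 0
POP      -7
POP      (empty)
PUSH 3   3

1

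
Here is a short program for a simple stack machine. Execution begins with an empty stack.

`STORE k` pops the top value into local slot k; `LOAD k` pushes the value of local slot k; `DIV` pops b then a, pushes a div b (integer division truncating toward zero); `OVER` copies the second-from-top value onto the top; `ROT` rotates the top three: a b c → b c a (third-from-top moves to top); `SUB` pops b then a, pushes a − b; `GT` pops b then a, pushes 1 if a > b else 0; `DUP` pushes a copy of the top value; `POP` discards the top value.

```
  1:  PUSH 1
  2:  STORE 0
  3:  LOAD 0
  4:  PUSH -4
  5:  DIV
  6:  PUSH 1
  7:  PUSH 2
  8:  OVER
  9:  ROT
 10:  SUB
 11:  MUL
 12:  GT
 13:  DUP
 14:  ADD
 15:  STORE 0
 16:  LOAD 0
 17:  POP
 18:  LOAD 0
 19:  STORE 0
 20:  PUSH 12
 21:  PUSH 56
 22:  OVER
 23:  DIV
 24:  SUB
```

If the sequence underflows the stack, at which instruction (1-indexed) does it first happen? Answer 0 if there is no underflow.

PUSH 1  -> 1
STORE 0 -> (empty)
LOAD 0  -> 1
PUSH -4 -> 1 -4
DIV     -> 0
PUSH 1  -> 0 1
PUSH 2  -> 0 1 2
OVER    -> 0 1 2 1
ROT     -> 0 2 1 1
SUB     -> 0 2 0
MUL     -> 0 0
GT      -> 0
DUP     -> 0 0
ADD     -> 0
STORE 0 -> (empty)
LOAD 0  -> 0
POP     -> (empty)
LOAD 0  -> 0
STORE 0 -> (empty)
PUSH 12 -> 12
PUSH 56 -> 12 56
OVER    -> 12 56 12
DIV     -> 12 4
SUB     -> 8

0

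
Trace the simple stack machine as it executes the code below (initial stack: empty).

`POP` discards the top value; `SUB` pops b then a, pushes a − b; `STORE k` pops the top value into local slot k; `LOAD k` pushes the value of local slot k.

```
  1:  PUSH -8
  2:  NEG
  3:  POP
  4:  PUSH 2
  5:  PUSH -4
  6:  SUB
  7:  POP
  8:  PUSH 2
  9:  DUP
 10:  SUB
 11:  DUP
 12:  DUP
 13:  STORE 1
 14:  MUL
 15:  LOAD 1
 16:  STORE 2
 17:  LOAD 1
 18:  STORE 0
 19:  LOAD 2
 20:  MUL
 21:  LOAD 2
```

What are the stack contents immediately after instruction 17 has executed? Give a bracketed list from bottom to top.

PUSH -8  -8
NEG      8
POP      (empty)
PUSH 2   2
PUSH -4  2 -4
SUB      6
POP      (empty)
PUSH 2   2
DUP      2 2
SUB      0
DUP      0 0
DUP      0 0 0
STORE 1  0 0
MUL      0
LOAD 1   0 0
STORE 2  0
LOAD 1   0 0

[0, 0]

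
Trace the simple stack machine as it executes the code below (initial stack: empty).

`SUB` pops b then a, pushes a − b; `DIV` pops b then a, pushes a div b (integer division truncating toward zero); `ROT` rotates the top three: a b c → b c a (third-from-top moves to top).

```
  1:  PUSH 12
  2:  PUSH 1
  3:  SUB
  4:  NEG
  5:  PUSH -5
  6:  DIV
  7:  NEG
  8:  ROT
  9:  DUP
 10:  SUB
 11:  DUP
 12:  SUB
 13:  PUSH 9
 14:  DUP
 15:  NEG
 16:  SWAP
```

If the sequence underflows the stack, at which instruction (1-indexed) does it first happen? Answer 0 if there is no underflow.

PUSH 12  12
PUSH 1   12 1
SUB      11
NEG      -11
PUSH -5  -11 -5
DIV      2
NEG      -2
ROT  — needs 3 operands, stack has 1 → underflow

8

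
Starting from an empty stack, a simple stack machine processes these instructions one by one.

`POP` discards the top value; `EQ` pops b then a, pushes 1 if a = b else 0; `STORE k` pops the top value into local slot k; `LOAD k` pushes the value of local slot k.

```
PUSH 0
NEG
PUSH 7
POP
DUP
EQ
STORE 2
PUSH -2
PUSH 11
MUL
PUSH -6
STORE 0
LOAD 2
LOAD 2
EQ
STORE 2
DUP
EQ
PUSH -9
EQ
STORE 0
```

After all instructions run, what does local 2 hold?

1

PUSH 0   0
NEG      0
PUSH 7   0 7
POP      0
DUP      0 0
EQ       1
STORE 2  (empty)
PUSH -2  -2
PUSH 11  -2 11
MUL      -22
PUSH -6  -22 -6
STORE 0  -22
LOAD 2   -22 1
LOAD 2   -22 1 1
EQ       -22 1
STORE 2  -22
DUP      -22 -22
EQ       1
PUSH -9  1 -9
EQ       0
STORE 0  (empty)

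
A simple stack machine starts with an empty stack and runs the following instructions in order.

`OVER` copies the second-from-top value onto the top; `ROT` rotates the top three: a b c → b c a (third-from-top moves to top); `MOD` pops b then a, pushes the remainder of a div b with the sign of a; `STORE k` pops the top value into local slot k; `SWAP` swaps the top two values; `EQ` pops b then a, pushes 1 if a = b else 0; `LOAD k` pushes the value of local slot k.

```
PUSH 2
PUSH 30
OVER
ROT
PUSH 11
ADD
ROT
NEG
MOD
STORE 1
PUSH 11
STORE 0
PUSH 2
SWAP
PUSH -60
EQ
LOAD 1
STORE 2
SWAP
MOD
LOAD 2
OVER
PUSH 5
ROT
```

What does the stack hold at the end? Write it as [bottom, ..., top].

[0, 0, 5, 13]

PUSH 2   → [2]
PUSH 30  → [2, 30]
OVER     → [2, 30, 2]
ROT      → [30, 2, 2]
PUSH 11  → [30, 2, 2, 11]
ADD      → [30, 2, 13]
ROT      → [2, 13, 30]
NEG      → [2, 13, -30]
MOD      → [2, 13]
STORE 1  → [2]
PUSH 11  → [2, 11]
STORE 0  → [2]
PUSH 2   → [2, 2]
SWAP     → [2, 2]
PUSH -60 → [2, 2, -60]
EQ       → [2, 0]
LOAD 1   → [2, 0, 13]
STORE 2  → [2, 0]
SWAP     → [0, 2]
MOD      → [0]
LOAD 2   → [0, 13]
OVER     → [0, 13, 0]
PUSH 5   → [0, 13, 0, 5]
ROT      → [0, 0, 5, 13]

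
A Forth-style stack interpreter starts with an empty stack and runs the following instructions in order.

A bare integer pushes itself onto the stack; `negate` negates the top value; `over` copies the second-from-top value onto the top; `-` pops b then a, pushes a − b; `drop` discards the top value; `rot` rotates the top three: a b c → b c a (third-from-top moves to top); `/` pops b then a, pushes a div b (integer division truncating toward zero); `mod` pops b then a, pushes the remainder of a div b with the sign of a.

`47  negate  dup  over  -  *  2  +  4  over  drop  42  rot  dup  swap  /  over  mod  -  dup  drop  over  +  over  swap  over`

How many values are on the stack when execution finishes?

47     -> [47]
negate -> [-47]
dup    -> [-47, -47]
over   -> [-47, -47, -47]
-      -> [-47, 0]
*      -> [0]
2      -> [0, 2]
+      -> [2]
4      -> [2, 4]
over   -> [2, 4, 2]
drop   -> [2, 4]
42     -> [2, 4, 42]
rot    -> [4, 42, 2]
dup    -> [4, 42, 2, 2]
swap   -> [4, 42, 2, 2]
/      -> [4, 42, 1]
over   -> [4, 42, 1, 42]
mod    -> [4, 42, 1]
-      -> [4, 41]
dup    -> [4, 41, 41]
drop   -> [4, 41]
over   -> [4, 41, 4]
+      -> [4, 45]
over   -> [4, 45, 4]
swap   -> [4, 4, 45]
over   -> [4, 4, 45, 4]

4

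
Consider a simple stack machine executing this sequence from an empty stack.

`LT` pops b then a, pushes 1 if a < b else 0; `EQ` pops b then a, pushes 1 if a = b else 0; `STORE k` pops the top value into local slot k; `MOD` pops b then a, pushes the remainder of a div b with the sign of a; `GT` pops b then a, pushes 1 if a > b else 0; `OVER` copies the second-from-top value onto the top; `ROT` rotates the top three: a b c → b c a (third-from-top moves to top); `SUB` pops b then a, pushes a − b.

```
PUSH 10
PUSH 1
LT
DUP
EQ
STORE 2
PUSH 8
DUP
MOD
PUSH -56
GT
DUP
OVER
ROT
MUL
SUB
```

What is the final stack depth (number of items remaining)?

1

PUSH 10  → 10
PUSH 1   → 10 1
LT       → 0
DUP      → 0 0
EQ       → 1
STORE 2  → (empty)
PUSH 8   → 8
DUP      → 8 8
MOD      → 0
PUSH -56 → 0 -56
GT       → 1
DUP      → 1 1
OVER     → 1 1 1
ROT      → 1 1 1
MUL      → 1 1
SUB      → 0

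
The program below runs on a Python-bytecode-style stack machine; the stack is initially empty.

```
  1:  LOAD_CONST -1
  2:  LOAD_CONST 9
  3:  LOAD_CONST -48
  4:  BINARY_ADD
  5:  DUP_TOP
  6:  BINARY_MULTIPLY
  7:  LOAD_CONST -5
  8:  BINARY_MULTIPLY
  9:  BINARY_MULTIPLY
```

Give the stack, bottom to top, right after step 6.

[-1, 1521]

LOAD_CONST -1   -> -1
LOAD_CONST 9    -> -1 9
LOAD_CONST -48  -> -1 9 -48
BINARY_ADD      -> -1 -39
DUP_TOP         -> -1 -39 -39
BINARY_MULTIPLY -> -1 1521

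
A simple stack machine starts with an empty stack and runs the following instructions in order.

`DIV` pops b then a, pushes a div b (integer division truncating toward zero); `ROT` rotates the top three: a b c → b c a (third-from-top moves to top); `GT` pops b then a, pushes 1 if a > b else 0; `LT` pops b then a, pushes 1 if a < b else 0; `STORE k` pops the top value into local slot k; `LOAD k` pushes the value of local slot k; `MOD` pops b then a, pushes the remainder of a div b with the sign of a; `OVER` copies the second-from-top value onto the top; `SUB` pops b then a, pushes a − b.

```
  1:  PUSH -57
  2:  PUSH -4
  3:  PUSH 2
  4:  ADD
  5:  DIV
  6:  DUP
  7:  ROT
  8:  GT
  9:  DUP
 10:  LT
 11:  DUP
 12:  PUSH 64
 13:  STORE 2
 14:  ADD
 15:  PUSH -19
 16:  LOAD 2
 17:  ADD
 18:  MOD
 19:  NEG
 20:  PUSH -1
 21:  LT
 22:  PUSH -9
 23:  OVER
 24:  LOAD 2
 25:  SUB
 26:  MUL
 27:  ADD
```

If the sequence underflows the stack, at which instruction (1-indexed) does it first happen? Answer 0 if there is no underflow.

7

PUSH -57 → [-57]
PUSH -4  → [-57, -4]
PUSH 2   → [-57, -4, 2]
ADD      → [-57, -2]
DIV      → [28]
DUP      → [28, 28]
ROT  — needs 3 operands, stack has 2 → underflow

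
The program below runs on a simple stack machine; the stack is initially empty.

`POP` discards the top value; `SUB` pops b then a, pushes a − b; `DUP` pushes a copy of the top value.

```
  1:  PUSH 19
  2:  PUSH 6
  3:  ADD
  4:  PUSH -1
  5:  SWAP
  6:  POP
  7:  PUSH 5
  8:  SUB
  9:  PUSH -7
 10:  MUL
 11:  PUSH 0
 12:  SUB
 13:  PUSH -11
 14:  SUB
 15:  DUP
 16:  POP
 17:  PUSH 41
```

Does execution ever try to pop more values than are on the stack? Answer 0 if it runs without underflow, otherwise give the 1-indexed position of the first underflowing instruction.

PUSH 19  : [19]
PUSH 6   : [19, 6]
ADD      : [25]
PUSH -1  : [25, -1]
SWAP     : [-1, 25]
POP      : [-1]
PUSH 5   : [-1, 5]
SUB      : [-6]
PUSH -7  : [-6, -7]
MUL      : [42]
PUSH 0   : [42, 0]
SUB      : [42]
PUSH -11 : [42, -11]
SUB      : [53]
DUP      : [53, 53]
POP      : [53]
PUSH 41  : [53, 41]

0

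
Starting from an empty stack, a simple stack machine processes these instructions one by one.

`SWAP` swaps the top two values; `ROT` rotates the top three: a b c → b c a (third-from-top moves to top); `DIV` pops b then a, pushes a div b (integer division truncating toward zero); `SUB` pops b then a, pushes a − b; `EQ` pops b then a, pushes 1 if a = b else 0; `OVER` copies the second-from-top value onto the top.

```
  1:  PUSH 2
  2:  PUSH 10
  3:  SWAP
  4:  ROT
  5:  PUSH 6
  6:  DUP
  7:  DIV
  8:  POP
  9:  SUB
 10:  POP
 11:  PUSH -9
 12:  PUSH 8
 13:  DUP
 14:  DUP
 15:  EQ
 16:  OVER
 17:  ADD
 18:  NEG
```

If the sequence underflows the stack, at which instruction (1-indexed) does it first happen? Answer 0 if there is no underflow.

PUSH 2  → [2]
PUSH 10 → [2, 10]
SWAP    → [10, 2]
ROT  — needs 3 operands, stack has 2 → underflow

4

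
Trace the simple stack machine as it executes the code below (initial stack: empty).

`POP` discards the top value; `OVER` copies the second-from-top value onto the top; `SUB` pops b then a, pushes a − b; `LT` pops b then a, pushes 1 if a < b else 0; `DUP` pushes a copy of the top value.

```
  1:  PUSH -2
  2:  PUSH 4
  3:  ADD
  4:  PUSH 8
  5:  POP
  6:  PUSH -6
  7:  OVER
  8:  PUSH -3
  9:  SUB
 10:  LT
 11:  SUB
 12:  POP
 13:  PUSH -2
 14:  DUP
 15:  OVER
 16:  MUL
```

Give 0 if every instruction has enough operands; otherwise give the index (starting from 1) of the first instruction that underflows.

0

PUSH -2 → -2
PUSH 4  → -2 4
ADD     → 2
PUSH 8  → 2 8
POP     → 2
PUSH -6 → 2 -6
OVER    → 2 -6 2
PUSH -3 → 2 -6 2 -3
SUB     → 2 -6 5
LT      → 2 1
SUB     → 1
POP     → (empty)
PUSH -2 → -2
DUP     → -2 -2
OVER    → -2 -2 -2
MUL     → -2 4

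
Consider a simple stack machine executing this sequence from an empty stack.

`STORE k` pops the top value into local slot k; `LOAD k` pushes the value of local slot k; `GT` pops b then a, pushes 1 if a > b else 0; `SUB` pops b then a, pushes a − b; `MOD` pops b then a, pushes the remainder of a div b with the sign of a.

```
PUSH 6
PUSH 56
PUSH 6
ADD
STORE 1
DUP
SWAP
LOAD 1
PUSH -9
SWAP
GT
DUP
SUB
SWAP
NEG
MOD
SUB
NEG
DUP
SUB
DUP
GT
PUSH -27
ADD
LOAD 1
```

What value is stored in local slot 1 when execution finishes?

PUSH 6   → 6
PUSH 56  → 6 56
PUSH 6   → 6 56 6
ADD      → 6 62
STORE 1  → 6
DUP      → 6 6
SWAP     → 6 6
LOAD 1   → 6 6 62
PUSH -9  → 6 6 62 -9
SWAP     → 6 6 -9 62
GT       → 6 6 0
DUP      → 6 6 0 0
SUB      → 6 6 0
SWAP     → 6 0 6
NEG      → 6 0 -6
MOD      → 6 0
SUB      → 6
NEG      → -6
DUP      → -6 -6
SUB      → 0
DUP      → 0 0
GT       → 0
PUSH -27 → 0 -27
ADD      → -27
LOAD 1   → -27 62

62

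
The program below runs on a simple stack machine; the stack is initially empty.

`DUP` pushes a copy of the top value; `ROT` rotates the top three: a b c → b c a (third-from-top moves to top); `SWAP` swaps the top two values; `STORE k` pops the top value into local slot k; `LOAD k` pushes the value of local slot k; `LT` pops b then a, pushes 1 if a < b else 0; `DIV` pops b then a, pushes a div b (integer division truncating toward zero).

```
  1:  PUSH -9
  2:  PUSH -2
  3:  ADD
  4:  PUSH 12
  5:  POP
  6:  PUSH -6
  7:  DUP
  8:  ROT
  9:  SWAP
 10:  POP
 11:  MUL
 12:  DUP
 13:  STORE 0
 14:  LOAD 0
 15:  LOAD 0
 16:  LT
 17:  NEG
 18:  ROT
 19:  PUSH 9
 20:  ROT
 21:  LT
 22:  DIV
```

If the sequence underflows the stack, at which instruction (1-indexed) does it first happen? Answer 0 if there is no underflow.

PUSH -9  -9
PUSH -2  -9 -2
ADD      -11
PUSH 12  -11 12
POP      -11
PUSH -6  -11 -6
DUP      -11 -6 -6
ROT      -6 -6 -11
SWAP     -6 -11 -6
POP      -6 -11
MUL      66
DUP      66 66
STORE 0  66
LOAD 0   66 66
LOAD 0   66 66 66
LT       66 0
NEG      66 0
ROT  — needs 3 operands, stack has 2 → underflow

18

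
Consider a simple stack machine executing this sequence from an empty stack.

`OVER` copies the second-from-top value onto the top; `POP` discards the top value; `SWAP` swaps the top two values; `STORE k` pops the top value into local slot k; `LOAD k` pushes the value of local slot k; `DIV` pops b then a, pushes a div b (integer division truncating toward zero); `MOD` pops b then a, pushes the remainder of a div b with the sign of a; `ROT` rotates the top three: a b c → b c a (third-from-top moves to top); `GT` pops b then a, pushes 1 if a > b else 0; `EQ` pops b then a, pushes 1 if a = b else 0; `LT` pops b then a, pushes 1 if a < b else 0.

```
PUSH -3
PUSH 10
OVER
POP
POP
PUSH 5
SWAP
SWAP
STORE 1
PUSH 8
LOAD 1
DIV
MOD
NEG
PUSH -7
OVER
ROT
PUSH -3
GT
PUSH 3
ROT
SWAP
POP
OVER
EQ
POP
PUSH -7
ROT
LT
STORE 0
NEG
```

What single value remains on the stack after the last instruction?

-1

PUSH -3 -> [-3]
PUSH 10 -> [-3, 10]
OVER    -> [-3, 10, -3]
POP     -> [-3, 10]
POP     -> [-3]
PUSH 5  -> [-3, 5]
SWAP    -> [5, -3]
SWAP    -> [-3, 5]
STORE 1 -> [-3]
PUSH 8  -> [-3, 8]
LOAD 1  -> [-3, 8, 5]
DIV     -> [-3, 1]
MOD     -> [0]
NEG     -> [0]
PUSH -7 -> [0, -7]
OVER    -> [0, -7, 0]
ROT     -> [-7, 0, 0]
PUSH -3 -> [-7, 0, 0, -3]
GT      -> [-7, 0, 1]
PUSH 3  -> [-7, 0, 1, 3]
ROT     -> [-7, 1, 3, 0]
SWAP    -> [-7, 1, 0, 3]
POP     -> [-7, 1, 0]
OVER    -> [-7, 1, 0, 1]
EQ      -> [-7, 1, 0]
POP     -> [-7, 1]
PUSH -7 -> [-7, 1, -7]
ROT     -> [1, -7, -7]
LT      -> [1, 0]
STORE 0 -> [1]
NEG     -> [-1]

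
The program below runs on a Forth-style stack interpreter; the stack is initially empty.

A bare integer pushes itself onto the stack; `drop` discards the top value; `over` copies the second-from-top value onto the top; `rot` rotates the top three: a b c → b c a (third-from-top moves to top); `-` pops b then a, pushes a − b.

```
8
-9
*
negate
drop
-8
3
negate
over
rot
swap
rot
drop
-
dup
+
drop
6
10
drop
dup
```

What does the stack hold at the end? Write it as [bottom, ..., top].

[6, 6]

8      -> [8]
-9     -> [8, -9]
*      -> [-72]
negate -> [72]
drop   -> []
-8     -> [-8]
3      -> [-8, 3]
negate -> [-8, -3]
over   -> [-8, -3, -8]
rot    -> [-3, -8, -8]
swap   -> [-3, -8, -8]
rot    -> [-8, -8, -3]
drop   -> [-8, -8]
-      -> [0]
dup    -> [0, 0]
+      -> [0]
drop   -> []
6      -> [6]
10     -> [6, 10]
drop   -> [6]
dup    -> [6, 6]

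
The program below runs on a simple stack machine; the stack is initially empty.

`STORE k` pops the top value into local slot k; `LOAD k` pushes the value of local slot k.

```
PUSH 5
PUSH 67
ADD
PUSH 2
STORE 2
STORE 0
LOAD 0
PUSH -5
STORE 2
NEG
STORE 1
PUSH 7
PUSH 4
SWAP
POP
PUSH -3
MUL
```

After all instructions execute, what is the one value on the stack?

PUSH 5  : [5]
PUSH 67 : [5, 67]
ADD     : [72]
PUSH 2  : [72, 2]
STORE 2 : [72]
STORE 0 : []
LOAD 0  : [72]
PUSH -5 : [72, -5]
STORE 2 : [72]
NEG     : [-72]
STORE 1 : []
PUSH 7  : [7]
PUSH 4  : [7, 4]
SWAP    : [4, 7]
POP     : [4]
PUSH -3 : [4, -3]
MUL     : [-12]

-12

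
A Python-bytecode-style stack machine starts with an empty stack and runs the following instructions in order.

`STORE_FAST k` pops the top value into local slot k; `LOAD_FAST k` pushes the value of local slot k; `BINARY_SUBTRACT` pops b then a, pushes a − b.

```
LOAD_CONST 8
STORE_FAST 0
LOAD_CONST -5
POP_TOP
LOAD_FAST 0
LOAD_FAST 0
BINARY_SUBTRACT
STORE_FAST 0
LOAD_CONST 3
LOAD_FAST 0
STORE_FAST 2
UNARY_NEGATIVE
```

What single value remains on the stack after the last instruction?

-3

LOAD_CONST 8    : 8
STORE_FAST 0    : (empty)
LOAD_CONST -5   : -5
POP_TOP         : (empty)
LOAD_FAST 0     : 8
LOAD_FAST 0     : 8 8
BINARY_SUBTRACT : 0
STORE_FAST 0    : (empty)
LOAD_CONST 3    : 3
LOAD_FAST 0     : 3 0
STORE_FAST 2    : 3
UNARY_NEGATIVE  : -3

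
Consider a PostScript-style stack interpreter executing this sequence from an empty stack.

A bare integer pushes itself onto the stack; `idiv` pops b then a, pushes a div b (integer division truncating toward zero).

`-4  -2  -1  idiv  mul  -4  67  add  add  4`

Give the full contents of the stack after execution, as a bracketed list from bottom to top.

[55, 4]

-4   → -4
-2   → -4 -2
-1   → -4 -2 -1
idiv → -4 2
mul  → -8
-4   → -8 -4
67   → -8 -4 67
add  → -8 63
add  → 55
4    → 55 4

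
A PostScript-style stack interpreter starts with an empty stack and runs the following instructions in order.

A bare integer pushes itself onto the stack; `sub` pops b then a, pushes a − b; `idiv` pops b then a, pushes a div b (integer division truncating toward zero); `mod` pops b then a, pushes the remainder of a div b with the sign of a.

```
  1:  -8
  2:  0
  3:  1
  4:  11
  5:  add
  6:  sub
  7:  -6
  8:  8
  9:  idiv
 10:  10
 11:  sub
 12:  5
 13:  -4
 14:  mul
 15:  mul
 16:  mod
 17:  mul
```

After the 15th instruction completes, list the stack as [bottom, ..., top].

-8   -> -8
0    -> -8 0
1    -> -8 0 1
11   -> -8 0 1 11
add  -> -8 0 12
sub  -> -8 -12
-6   -> -8 -12 -6
8    -> -8 -12 -6 8
idiv -> -8 -12 0
10   -> -8 -12 0 10
sub  -> -8 -12 -10
5    -> -8 -12 -10 5
-4   -> -8 -12 -10 5 -4
mul  -> -8 -12 -10 -20
mul  -> -8 -12 200

[-8, -12, 200]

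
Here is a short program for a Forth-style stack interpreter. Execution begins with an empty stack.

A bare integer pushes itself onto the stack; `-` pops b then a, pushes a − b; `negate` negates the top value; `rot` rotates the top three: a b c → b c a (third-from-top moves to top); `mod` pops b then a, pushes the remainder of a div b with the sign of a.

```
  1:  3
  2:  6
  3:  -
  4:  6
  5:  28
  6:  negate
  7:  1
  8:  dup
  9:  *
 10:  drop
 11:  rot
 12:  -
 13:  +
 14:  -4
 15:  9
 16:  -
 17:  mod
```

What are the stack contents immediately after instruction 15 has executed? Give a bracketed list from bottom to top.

3       3
6       3 6
-       -3
6       -3 6
28      -3 6 28
negate  -3 6 -28
1       -3 6 -28 1
dup     -3 6 -28 1 1
*       -3 6 -28 1
drop    -3 6 -28
rot     6 -28 -3
-       6 -25
+       -19
-4      -19 -4
9       -19 -4 9

[-19, -4, 9]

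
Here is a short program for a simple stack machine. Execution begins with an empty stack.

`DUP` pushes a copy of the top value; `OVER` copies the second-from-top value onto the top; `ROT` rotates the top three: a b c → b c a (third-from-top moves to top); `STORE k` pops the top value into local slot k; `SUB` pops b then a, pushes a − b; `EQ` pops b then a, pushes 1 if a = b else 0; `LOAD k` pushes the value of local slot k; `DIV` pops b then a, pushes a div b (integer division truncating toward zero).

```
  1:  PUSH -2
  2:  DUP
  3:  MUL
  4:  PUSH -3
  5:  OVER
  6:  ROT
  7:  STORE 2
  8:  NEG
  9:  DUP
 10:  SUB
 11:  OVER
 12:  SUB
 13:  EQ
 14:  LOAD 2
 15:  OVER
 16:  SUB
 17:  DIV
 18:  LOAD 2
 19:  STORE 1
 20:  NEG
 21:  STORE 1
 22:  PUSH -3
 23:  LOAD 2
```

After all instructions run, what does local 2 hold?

PUSH -2 → -2
DUP     → -2 -2
MUL     → 4
PUSH -3 → 4 -3
OVER    → 4 -3 4
ROT     → -3 4 4
STORE 2 → -3 4
NEG     → -3 -4
DUP     → -3 -4 -4
SUB     → -3 0
OVER    → -3 0 -3
SUB     → -3 3
EQ      → 0
LOAD 2  → 0 4
OVER    → 0 4 0
SUB     → 0 4
DIV     → 0
LOAD 2  → 0 4
STORE 1 → 0
NEG     → 0
STORE 1 → (empty)
PUSH -3 → -3
LOAD 2  → -3 4

4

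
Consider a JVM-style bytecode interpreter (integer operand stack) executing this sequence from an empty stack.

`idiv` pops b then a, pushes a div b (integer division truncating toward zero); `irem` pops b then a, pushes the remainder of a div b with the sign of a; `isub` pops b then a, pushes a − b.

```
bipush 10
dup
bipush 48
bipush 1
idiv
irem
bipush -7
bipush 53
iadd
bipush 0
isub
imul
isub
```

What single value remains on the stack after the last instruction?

-450

bipush 10 -> 10
dup       -> 10 10
bipush 48 -> 10 10 48
bipush 1  -> 10 10 48 1
idiv      -> 10 10 48
irem      -> 10 10
bipush -7 -> 10 10 -7
bipush 53 -> 10 10 -7 53
iadd      -> 10 10 46
bipush 0  -> 10 10 46 0
isub      -> 10 10 46
imul      -> 10 460
isub      -> -450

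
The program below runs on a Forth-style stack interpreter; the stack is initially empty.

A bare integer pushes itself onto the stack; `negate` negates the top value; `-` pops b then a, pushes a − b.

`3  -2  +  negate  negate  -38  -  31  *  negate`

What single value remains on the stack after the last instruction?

3      -> [3]
-2     -> [3, -2]
+      -> [1]
negate -> [-1]
negate -> [1]
-38    -> [1, -38]
-      -> [39]
31     -> [39, 31]
*      -> [1209]
negate -> [-1209]

-1209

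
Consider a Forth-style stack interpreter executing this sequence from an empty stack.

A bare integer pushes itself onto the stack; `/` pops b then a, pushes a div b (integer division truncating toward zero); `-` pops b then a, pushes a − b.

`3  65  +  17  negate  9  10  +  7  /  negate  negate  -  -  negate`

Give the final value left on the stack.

-87

3      : 3
65     : 3 65
+      : 68
17     : 68 17
negate : 68 -17
9      : 68 -17 9
10     : 68 -17 9 10
+      : 68 -17 19
7      : 68 -17 19 7
/      : 68 -17 2
negate : 68 -17 -2
negate : 68 -17 2
-      : 68 -19
-      : 87
negate : -87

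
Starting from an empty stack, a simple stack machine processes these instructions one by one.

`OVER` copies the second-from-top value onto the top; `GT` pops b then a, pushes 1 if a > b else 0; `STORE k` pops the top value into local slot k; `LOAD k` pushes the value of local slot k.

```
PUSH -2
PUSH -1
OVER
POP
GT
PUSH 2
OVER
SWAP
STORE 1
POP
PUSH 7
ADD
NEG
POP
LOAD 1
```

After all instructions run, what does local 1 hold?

PUSH -2 → -2
PUSH -1 → -2 -1
OVER    → -2 -1 -2
POP     → -2 -1
GT      → 0
PUSH 2  → 0 2
OVER    → 0 2 0
SWAP    → 0 0 2
STORE 1 → 0 0
POP     → 0
PUSH 7  → 0 7
ADD     → 7
NEG     → -7
POP     → (empty)
LOAD 1  → 2

2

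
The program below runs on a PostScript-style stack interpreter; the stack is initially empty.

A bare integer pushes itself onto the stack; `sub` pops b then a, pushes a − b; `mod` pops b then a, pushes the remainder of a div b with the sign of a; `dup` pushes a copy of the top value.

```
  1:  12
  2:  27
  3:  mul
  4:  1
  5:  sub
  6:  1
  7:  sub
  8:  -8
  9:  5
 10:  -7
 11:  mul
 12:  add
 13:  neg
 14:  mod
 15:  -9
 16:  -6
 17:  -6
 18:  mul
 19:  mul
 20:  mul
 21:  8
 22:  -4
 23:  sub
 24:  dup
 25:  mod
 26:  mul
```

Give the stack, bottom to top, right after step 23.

[-6804, 12]

12  -> [12]
27  -> [12, 27]
mul -> [324]
1   -> [324, 1]
sub -> [323]
1   -> [323, 1]
sub -> [322]
-8  -> [322, -8]
5   -> [322, -8, 5]
-7  -> [322, -8, 5, -7]
mul -> [322, -8, -35]
add -> [322, -43]
neg -> [322, 43]
mod -> [21]
-9  -> [21, -9]
-6  -> [21, -9, -6]
-6  -> [21, -9, -6, -6]
mul -> [21, -9, 36]
mul -> [21, -324]
mul -> [-6804]
8   -> [-6804, 8]
-4  -> [-6804, 8, -4]
sub -> [-6804, 12]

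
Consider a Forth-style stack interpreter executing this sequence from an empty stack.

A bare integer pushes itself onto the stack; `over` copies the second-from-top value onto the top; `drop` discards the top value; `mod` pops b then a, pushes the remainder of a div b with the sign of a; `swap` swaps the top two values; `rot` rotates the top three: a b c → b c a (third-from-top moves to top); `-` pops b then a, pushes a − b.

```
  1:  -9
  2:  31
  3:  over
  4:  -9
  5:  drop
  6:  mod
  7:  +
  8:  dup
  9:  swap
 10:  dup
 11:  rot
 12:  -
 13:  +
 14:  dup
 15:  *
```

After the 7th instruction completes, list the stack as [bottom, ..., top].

[-5]

-9    -9
31    -9 31
over  -9 31 -9
-9    -9 31 -9 -9
drop  -9 31 -9
mod   -9 4
+     -5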